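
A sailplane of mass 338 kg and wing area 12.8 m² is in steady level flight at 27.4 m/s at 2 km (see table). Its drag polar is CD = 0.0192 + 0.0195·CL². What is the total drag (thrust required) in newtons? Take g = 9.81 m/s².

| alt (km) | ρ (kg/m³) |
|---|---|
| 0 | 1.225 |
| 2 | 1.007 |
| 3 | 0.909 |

At 2 km, from the table: ρ = 1.007 kg/m³.
Weight W = mg = 338 × 9.81 = 3315.8 N; in level flight L = W.
q = ½ρv² = ½ × 1.007 × 27.4² = 378 Pa.
CL = W/(q·S) = 3315.8 / (378 × 12.8) = 0.6853.
CD = 0.0192 + 0.0195 × 0.6853² = 0.02836.
D = q·S·CD = 378 × 12.8 × 0.02836 = 137.2 N

D = 137 N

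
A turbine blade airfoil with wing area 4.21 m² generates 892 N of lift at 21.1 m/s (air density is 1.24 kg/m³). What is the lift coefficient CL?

CL = 0.768

From L = ½ρv²S·CL, rearranging gives CL = 2L/(ρv²S).
CL = 2 × 892 / (1.24 × 21.1² × 4.21) = 0.768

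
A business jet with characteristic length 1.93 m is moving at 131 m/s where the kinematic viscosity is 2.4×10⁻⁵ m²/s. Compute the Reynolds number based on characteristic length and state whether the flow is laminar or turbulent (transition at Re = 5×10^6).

Re = 1.05×10^7 (turbulent)

Re = v·c/ν = 131 × 1.93 / (2.4×10⁻⁵) = 1.05×10^7
Since 1.05×10^7 > 5×10^6, the flow is turbulent.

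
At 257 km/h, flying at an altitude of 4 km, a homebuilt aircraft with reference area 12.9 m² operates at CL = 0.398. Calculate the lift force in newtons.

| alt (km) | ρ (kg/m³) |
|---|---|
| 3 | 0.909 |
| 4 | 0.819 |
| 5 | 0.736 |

At 4 km, from the table: ρ = 0.819 kg/m³.
Convert speed: v = 257 km/h ÷ 3.6 = 71.39 m/s.
L = ½ρv²S·CL = ½ × 0.819 × 71.39² × 12.9 × 0.398 = 10700 N ≈ 10.7 kN

L = 10700 N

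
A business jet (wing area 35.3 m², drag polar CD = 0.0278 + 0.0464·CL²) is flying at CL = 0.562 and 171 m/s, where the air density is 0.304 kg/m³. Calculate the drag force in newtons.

CD = 0.0278 + 0.0464 × 0.562² = 0.04246
D = ½ρv²S·CD = ½ × 0.304 × 171² × 35.3 × 0.04246 = 6660 N

D = 6660 N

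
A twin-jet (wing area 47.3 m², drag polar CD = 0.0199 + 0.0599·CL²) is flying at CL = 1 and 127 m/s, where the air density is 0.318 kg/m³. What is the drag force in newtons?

CD = 0.0199 + 0.0599 × 1² = 0.0798
D = ½ρv²S·CD = ½ × 0.318 × 127² × 47.3 × 0.0798 = 9680 N

D = 9680 N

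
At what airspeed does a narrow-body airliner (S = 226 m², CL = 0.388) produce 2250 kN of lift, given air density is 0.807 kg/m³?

v = 252 m/s

L = ½ρv²S·CL ⇒ v = √(2L/(ρ·S·CL))
v = √(2 × 2.25×10^6 / (0.807 × 226 × 0.388)) = √63590 = 252 m/s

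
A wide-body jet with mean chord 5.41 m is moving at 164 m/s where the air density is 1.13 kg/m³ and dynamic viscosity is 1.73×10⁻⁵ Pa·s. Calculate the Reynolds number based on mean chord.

Re = ρ·v·c/μ = 1.13 × 164 × 5.41 / (1.73×10⁻⁵) = 5.8×10^7

Re = 5.8×10^7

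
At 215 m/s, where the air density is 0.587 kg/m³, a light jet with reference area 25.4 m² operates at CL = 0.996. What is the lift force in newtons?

L = 3.43×10^5 N

Dynamic pressure q = ½ρv² = ½ × 0.587 × 215² = 13570 Pa.
L = q·S·CL = 13570 × 25.4 × 0.996 = 3.43×10^5 N ≈ 343 kN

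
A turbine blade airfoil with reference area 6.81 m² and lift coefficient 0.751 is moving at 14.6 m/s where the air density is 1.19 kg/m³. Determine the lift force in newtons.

L = 649 N

L = ½ρv²S·CL = ½ × 1.19 × 14.6² × 6.81 × 0.751 = 649 N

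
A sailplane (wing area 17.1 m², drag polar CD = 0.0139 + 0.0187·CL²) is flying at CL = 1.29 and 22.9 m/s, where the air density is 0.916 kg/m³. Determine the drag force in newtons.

CD = 0.0139 + 0.0187 × 1.29² = 0.04502
D = ½ρv²S·CD = ½ × 0.916 × 22.9² × 17.1 × 0.04502 = 185 N

D = 185 N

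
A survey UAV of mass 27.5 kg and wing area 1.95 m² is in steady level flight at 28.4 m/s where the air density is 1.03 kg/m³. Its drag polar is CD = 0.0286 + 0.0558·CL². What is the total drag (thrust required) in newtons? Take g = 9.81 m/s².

In steady level flight, lift balances weight: W = mg = 27.5 × 9.81 = 269.78 N.
q = ½ρv² = ½ × 1.03 × 28.4² = 415.4 Pa.
CL = W/(q·S) = 269.78 / (415.4 × 1.95) = 0.3331.
CD = 0.0286 + 0.0558 × 0.3331² = 0.03479.
D = q·S·CD = 415.4 × 1.95 × 0.03479 = 28.18 N

D = 28.2 N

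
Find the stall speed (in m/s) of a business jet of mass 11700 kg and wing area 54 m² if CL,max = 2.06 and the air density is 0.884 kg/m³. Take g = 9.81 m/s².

At stall, lift equals weight: L = W = m·g = 11700 × 9.81 = 1.148×10^5 N.
V_stall = √(2W/(ρ·S·CL,max)) = √(2 × 1.148×10^5 / (0.884 × 54 × 2.06))
V_stall = √2334 = 48.3 m/s

V_stall = 48.3 m/s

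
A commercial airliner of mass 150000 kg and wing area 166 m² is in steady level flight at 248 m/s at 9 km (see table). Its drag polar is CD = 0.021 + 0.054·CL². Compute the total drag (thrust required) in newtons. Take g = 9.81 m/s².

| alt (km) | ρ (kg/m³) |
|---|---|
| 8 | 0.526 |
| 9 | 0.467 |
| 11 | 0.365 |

At 9 km, from the table: ρ = 0.467 kg/m³.
Weight W = mg = 150000 × 9.81 = 1.4715×10^6 N; in level flight L = W.
q = ½ρv² = ½ × 0.467 × 248² = 14360 Pa.
CL = 2W/(ρv²S) = 2×1.4715×10^6/(0.467×248²×166) = 0.6173.
CD = 0.021 + 0.054 × 0.6173² = 0.04157.
D = q·S·CD = 14360 × 166 × 0.04157 = 99110 N

D = 99100 N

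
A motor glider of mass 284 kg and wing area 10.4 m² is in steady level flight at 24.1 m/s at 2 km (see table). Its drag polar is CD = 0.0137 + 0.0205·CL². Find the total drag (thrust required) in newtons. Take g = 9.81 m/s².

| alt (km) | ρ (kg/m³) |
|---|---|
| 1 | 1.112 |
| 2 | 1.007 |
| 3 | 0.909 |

D = 94 N

At 2 km, from the table: ρ = 1.007 kg/m³.
Level flight ⇒ L = W = m·g = 284 × 9.81 = 2786 N.
Dynamic pressure q = 0.5 × 1.007 × 24.1² = 292.4 Pa.
CL = 2W/(ρv²S) = 2×2786/(1.007×24.1²×10.4) = 0.9161.
CD = 0.0137 + 0.0205 × 0.9161² = 0.0309.
D = q·S·CD = 292.4 × 10.4 × 0.0309 = 93.99 N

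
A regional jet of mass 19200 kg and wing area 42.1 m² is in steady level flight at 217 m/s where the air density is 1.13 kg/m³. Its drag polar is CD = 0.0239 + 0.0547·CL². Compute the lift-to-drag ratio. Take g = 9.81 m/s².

L/D = 6.61

In steady level flight, lift balances weight: W = mg = 19200 × 9.81 = 1.8835×10^5 N.
Dynamic pressure q = 0.5 × 1.13 × 217² = 26610 Pa.
CL = 2W/(ρv²S) = 2×1.8835×10^5/(1.13×217²×42.1) = 0.1682.
CD = 0.0239 + 0.0547 × 0.1682² = 0.02545.
L/D = CL/CD = 0.1682 / 0.02545 = 6.61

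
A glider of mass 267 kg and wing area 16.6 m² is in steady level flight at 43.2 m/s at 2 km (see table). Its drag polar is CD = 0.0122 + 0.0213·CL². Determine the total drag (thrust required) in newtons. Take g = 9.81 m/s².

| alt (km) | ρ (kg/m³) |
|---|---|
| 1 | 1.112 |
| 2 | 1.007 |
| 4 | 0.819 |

At 2 km, from the table: ρ = 1.007 kg/m³.
Level flight ⇒ L = W = m·g = 267 × 9.81 = 2619.3 N.
Dynamic pressure q = 0.5 × 1.007 × 43.2² = 939.7 Pa.
Required CL = L/(qS) = 2619.3/(939.7·16.6) = 0.1679.
CD = 0.0122 + 0.0213 × 0.1679² = 0.0128.
D = q·S·CD = 939.7 × 16.6 × 0.0128 = 199.7 N

D = 200 N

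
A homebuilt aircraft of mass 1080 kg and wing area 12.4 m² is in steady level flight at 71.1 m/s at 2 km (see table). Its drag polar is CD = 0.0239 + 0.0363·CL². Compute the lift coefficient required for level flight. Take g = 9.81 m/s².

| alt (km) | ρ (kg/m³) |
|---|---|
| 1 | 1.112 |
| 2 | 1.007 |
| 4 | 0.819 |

At 2 km, from the table: ρ = 1.007 kg/m³.
Weight W = mg = 1080 × 9.81 = 10595 N; in level flight L = W.
Dynamic pressure q = 0.5 × 1.007 × 71.1² = 2545 Pa.
Required CL = L/(qS) = 10595/(2545·12.4) = 0.3357.

CL = 0.336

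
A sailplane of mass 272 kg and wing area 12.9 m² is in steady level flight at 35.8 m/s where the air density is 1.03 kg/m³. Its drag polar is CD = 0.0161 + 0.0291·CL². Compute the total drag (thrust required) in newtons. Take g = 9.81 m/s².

D = 161 N

Weight W = mg = 272 × 9.81 = 2668.3 N; in level flight L = W.
Dynamic pressure q = 0.5 × 1.03 × 35.8² = 660 Pa.
CL = W/(q·S) = 2668.3 / (660 × 12.9) = 0.3134.
CD = 0.0161 + 0.0291 × 0.3134² = 0.01896.
D = q·S·CD = 660 × 12.9 × 0.01896 = 161.4 N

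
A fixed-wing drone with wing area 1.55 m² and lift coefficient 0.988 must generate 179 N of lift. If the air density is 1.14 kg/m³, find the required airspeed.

v = 14.3 m/s

L = ½ρv²S·CL ⇒ v = √(2L/(ρ·S·CL))
v = √(2 × 179 / (1.14 × 1.55 × 0.988)) = √205.1 = 14.3 m/s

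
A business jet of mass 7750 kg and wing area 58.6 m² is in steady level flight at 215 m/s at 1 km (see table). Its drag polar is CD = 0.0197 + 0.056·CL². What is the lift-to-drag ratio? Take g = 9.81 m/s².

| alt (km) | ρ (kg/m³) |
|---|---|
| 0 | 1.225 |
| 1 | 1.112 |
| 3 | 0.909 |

At 1 km, from the table: ρ = 1.112 kg/m³.
Weight W = mg = 7750 × 9.81 = 76028 N; in level flight L = W.
q = ½ρv² = ½ × 1.112 × 215² = 25700 Pa.
CL = W/(q·S) = 76028 / (25700 × 58.6) = 0.05048.
CD = 0.0197 + 0.056 × 0.05048² = 0.01984.
L/D = CL/CD = 0.05048 / 0.01984 = 2.54

L/D = 2.54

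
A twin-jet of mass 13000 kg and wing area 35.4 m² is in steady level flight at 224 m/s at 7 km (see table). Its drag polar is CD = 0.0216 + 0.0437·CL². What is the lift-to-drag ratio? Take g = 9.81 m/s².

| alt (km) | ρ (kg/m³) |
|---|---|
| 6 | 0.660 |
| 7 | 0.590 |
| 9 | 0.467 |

L/D = 10.1

At 7 km, from the table: ρ = 0.590 kg/m³.
Level flight ⇒ L = W = m·g = 13000 × 9.81 = 1.2753×10^5 N.
Dynamic pressure q = 0.5 × 0.59 × 224² = 14800 Pa.
CL = W/(q·S) = 1.2753×10^5 / (14800 × 35.4) = 0.2434.
CD = 0.0216 + 0.0437 × 0.2434² = 0.02419.
L/D = CL/CD = 0.2434 / 0.02419 = 10.1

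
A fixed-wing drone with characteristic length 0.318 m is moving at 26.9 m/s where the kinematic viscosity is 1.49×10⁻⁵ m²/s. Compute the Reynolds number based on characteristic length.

Re = v·c/ν = 26.9 × 0.318 / (1.49×10⁻⁵) = 5.74×10^5

Re = 5.74×10^5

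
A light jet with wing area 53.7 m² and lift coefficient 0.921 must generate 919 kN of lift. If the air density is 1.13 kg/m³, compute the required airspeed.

v = 181 m/s

L = ½ρv²S·CL ⇒ v = √(2L/(ρ·S·CL))
v = √(2 × 9.19×10^5 / (1.13 × 53.7 × 0.921)) = √32890 = 181 m/s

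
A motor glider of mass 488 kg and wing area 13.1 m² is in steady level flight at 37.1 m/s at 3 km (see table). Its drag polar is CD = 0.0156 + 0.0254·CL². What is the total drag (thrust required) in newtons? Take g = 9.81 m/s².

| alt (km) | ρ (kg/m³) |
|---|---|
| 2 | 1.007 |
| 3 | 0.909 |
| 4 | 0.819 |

D = 199 N

At 3 km, from the table: ρ = 0.909 kg/m³.
In steady level flight, lift balances weight: W = mg = 488 × 9.81 = 4787.3 N.
q = ½ρv² = ½ × 0.909 × 37.1² = 625.6 Pa.
CL = 2W/(ρv²S) = 2×4787.3/(0.909×37.1²×13.1) = 0.5842.
CD = 0.0156 + 0.0254 × 0.5842² = 0.02427.
D = q·S·CD = 625.6 × 13.1 × 0.02427 = 198.9 N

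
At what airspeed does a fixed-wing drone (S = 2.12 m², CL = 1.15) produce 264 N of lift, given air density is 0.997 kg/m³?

L = ½ρv²S·CL ⇒ v = √(2L/(ρ·S·CL))
v = √(2 × 264 / (0.997 × 2.12 × 1.15)) = √217.2 = 14.7 m/s

v = 14.7 m/s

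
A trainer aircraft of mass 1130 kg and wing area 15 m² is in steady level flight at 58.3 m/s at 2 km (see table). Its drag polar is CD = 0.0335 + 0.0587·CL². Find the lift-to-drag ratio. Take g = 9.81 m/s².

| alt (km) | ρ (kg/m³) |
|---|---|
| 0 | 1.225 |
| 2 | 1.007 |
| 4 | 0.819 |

L/D = 9.72

At 2 km, from the table: ρ = 1.007 kg/m³.
Weight W = mg = 1130 × 9.81 = 11085 N; in level flight L = W.
Dynamic pressure q = 0.5 × 1.007 × 58.3² = 1711 Pa.
Required CL = L/(qS) = 11085/(1711·15) = 0.4318.
CD = 0.0335 + 0.0587 × 0.4318² = 0.04445.
L/D = CL/CD = 0.4318 / 0.04445 = 9.72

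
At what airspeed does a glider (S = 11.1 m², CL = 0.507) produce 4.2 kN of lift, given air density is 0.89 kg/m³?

L = ½ρv²S·CL ⇒ v = √(2L/(ρ·S·CL))
v = √(2 × 4200 / (0.89 × 11.1 × 0.507)) = √1677 = 41 m/s

v = 41 m/s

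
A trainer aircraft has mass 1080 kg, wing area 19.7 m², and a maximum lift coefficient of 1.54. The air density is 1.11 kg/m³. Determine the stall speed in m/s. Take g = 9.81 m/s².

V_stall = 25.1 m/s

At stall, lift equals weight: L = W = m·g = 1080 × 9.81 = 10590 N.
From L = ½ρV²S·CL,max = W: V_stall = √(2W/(ρSCL,max)) = √(2·10590/(1.11·19.7·1.54))
V_stall = √629.2 = 25.1 m/s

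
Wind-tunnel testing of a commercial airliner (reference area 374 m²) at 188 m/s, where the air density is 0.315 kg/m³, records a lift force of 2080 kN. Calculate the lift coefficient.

CL = 0.999

From L = ½ρv²S·CL, rearranging gives CL = 2L/(ρv²S).
CL = 2 × 2.08×10^6 / (0.315 × 188² × 374) = 0.999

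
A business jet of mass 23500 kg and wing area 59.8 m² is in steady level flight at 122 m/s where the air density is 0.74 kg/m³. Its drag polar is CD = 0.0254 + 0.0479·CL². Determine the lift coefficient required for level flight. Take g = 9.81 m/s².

CL = 0.7

Level flight ⇒ L = W = m·g = 23500 × 9.81 = 2.3054×10^5 N.
Dynamic pressure q = 0.5 × 0.74 × 122² = 5507 Pa.
CL = 2W/(ρv²S) = 2×2.3054×10^5/(0.74×122²×59.8) = 0.7.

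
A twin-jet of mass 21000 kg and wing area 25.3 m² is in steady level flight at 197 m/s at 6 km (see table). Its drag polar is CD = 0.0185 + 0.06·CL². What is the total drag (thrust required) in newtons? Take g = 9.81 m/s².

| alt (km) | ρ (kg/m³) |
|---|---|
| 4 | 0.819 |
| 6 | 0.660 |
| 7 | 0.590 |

At 6 km, from the table: ρ = 0.660 kg/m³.
Level flight ⇒ L = W = m·g = 21000 × 9.81 = 2.0601×10^5 N.
q = ½ρv² = ½ × 0.66 × 197² = 12810 Pa.
Required CL = L/(qS) = 2.0601×10^5/(12810·25.3) = 0.6358.
CD = 0.0185 + 0.06 × 0.6358² = 0.04275.
D = q·S·CD = 12810 × 25.3 × 0.04275 = 13850 N

D = 13900 N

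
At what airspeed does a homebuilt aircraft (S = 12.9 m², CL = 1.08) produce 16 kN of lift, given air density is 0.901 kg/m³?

v = 50.5 m/s

L = ½ρv²S·CL ⇒ v = √(2L/(ρ·S·CL))
v = √(2 × 16000 / (0.901 × 12.9 × 1.08)) = √2549 = 50.5 m/s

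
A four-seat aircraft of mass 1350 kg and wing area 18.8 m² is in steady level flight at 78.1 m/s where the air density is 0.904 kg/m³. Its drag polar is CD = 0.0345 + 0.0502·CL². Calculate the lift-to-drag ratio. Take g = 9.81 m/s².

Level flight ⇒ L = W = m·g = 1350 × 9.81 = 13244 N.
q = ½ρv² = ½ × 0.904 × 78.1² = 2757 Pa.
Required CL = L/(qS) = 13244/(2757·18.8) = 0.2555.
CD = 0.0345 + 0.0502 × 0.2555² = 0.03778.
L/D = CL/CD = 0.2555 / 0.03778 = 6.76

L/D = 6.76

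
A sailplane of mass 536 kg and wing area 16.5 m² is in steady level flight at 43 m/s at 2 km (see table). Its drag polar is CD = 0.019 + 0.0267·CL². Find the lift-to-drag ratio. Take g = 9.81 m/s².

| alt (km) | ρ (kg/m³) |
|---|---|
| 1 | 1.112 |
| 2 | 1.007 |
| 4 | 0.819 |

At 2 km, from the table: ρ = 1.007 kg/m³.
Level flight ⇒ L = W = m·g = 536 × 9.81 = 5258.2 N.
q = ½ρv² = ½ × 1.007 × 43² = 931 Pa.
CL = 2W/(ρv²S) = 2×5258.2/(1.007×43²×16.5) = 0.3423.
CD = 0.019 + 0.0267 × 0.3423² = 0.02213.
L/D = CL/CD = 0.3423 / 0.02213 = 15.5

L/D = 15.5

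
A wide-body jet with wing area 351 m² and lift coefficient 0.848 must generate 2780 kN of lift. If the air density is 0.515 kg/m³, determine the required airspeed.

L = ½ρv²S·CL ⇒ v = √(2L/(ρ·S·CL))
v = √(2 × 2.78×10^6 / (0.515 × 351 × 0.848)) = √36270 = 190 m/s

v = 190 m/s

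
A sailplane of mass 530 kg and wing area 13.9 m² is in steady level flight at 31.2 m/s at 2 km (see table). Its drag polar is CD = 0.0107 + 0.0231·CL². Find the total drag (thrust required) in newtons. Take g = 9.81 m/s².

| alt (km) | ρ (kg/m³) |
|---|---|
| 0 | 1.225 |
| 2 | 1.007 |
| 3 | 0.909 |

D = 165 N

At 2 km, from the table: ρ = 1.007 kg/m³.
Level flight ⇒ L = W = m·g = 530 × 9.81 = 5199.3 N.
q = ½ρv² = ½ × 1.007 × 31.2² = 490.1 Pa.
CL = 2W/(ρv²S) = 2×5199.3/(1.007×31.2²×13.9) = 0.7632.
CD = 0.0107 + 0.0231 × 0.7632² = 0.02415.
D = q·S·CD = 490.1 × 13.9 × 0.02415 = 164.6 N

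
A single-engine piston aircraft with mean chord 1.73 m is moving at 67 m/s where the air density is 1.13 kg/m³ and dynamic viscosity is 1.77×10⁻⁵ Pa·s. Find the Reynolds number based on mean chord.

Re = ρ·v·c/μ = 1.13 × 67 × 1.73 / (1.77×10⁻⁵) = 7.4×10^6

Re = 7.4×10^6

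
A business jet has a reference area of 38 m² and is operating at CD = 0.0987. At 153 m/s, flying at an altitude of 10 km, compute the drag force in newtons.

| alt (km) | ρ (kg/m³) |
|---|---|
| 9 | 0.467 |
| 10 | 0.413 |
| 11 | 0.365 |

D = 18100 N

At 10 km, from the table: ρ = 0.413 kg/m³.
D = ½ρv²S·CD = ½ × 0.413 × 153² × 38 × 0.0987 = 18100 N ≈ 18.1 kN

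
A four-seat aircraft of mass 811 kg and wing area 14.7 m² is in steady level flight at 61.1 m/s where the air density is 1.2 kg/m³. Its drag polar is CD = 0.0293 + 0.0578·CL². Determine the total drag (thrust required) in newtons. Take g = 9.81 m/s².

Weight W = mg = 811 × 9.81 = 7955.9 N; in level flight L = W.
q = ½ρv² = ½ × 1.2 × 61.1² = 2240 Pa.
CL = 2W/(ρv²S) = 2×7955.9/(1.2×61.1²×14.7) = 0.2416.
CD = 0.0293 + 0.0578 × 0.2416² = 0.03267.
D = q·S·CD = 2240 × 14.7 × 0.03267 = 1076 N

D = 1080 N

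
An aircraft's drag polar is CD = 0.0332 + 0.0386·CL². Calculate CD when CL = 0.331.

CD = 0.0374

CD = 0.0332 + 0.0386 × 0.331² = 0.0332 + 0.004229 = 0.0374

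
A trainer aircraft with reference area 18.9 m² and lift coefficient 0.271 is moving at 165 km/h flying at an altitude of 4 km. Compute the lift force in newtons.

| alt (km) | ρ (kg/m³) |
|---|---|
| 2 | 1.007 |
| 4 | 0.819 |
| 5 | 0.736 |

At 4 km, from the table: ρ = 0.819 kg/m³.
Convert speed: v = 165 km/h ÷ 3.6 = 45.83 m/s.
L = ½ρv²S·CL = ½ × 0.819 × 45.83² × 18.9 × 0.271 = 4410 N

L = 4410 N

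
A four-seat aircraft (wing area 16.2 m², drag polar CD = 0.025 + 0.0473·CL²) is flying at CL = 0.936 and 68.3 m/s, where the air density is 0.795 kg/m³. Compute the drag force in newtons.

D = 2000 N

CD = 0.025 + 0.0473 × 0.936² = 0.06644
D = ½ρv²S·CD = ½ × 0.795 × 68.3² × 16.2 × 0.06644 = 2000 N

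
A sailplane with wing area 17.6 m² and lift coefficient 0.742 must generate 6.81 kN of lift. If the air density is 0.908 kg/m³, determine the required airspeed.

v = 33.9 m/s

L = ½ρv²S·CL ⇒ v = √(2L/(ρ·S·CL))
v = √(2 × 6810 / (0.908 × 17.6 × 0.742)) = √1149 = 33.9 m/s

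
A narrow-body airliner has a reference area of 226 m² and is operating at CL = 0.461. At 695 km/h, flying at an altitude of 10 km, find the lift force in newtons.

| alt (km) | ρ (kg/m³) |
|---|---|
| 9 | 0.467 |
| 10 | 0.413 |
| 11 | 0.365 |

L = 8.02×10^5 N

At 10 km, from the table: ρ = 0.413 kg/m³.
Convert speed: v = 695 km/h ÷ 3.6 = 193.1 m/s.
Dynamic pressure q = ½ρv² = ½ × 0.413 × 193.1² = 7696 Pa.
L = q·S·CL = 7696 × 226 × 0.461 = 8.02×10^5 N ≈ 802 kN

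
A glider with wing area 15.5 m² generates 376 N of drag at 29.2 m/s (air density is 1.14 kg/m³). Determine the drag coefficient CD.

CD = 0.0499

From D = ½ρv²S·CD, rearranging gives CD = 2D/(ρv²S).
CD = 2 × 376 / (1.14 × 29.2² × 15.5) = 0.0499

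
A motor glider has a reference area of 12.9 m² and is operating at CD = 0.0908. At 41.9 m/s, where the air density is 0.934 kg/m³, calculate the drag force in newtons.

Dynamic pressure q = ½ρv² = ½ × 0.934 × 41.9² = 819.9 Pa.
D = q·S·CD = 819.9 × 12.9 × 0.0908 = 960 N

D = 960 N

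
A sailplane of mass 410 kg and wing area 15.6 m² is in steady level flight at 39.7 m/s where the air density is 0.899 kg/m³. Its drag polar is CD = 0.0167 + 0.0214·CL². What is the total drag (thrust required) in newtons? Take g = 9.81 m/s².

Weight W = mg = 410 × 9.81 = 4022.1 N; in level flight L = W.
Dynamic pressure q = 0.5 × 0.899 × 39.7² = 708.5 Pa.
CL = W/(q·S) = 4022.1 / (708.5 × 15.6) = 0.3639.
CD = 0.0167 + 0.0214 × 0.3639² = 0.01953.
D = q·S·CD = 708.5 × 15.6 × 0.01953 = 215.9 N

D = 216 N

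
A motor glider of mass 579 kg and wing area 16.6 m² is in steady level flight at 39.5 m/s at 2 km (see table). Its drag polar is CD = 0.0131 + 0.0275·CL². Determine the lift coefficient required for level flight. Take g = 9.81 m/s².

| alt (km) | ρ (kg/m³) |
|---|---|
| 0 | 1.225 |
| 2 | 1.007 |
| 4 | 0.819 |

At 2 km, from the table: ρ = 1.007 kg/m³.
Level flight ⇒ L = W = m·g = 579 × 9.81 = 5680 N.
Dynamic pressure q = 0.5 × 1.007 × 39.5² = 785.6 Pa.
CL = W/(q·S) = 5680 / (785.6 × 16.6) = 0.4356.

CL = 0.436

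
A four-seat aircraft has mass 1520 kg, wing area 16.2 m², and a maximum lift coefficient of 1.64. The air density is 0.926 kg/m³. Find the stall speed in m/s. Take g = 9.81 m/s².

V_stall = 34.8 m/s

Weight W = mg = 1520 × 9.81 = 14910 N.
From L = ½ρV²S·CL,max = W: V_stall = √(2W/(ρSCL,max)) = √(2·14910/(0.926·16.2·1.64))
V_stall = √1212 = 34.8 m/s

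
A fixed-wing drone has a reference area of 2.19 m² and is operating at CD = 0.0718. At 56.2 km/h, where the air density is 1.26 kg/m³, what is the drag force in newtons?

Convert speed: v = 56.2 km/h ÷ 3.6 = 15.61 m/s.
Dynamic pressure q = ½ρv² = ½ × 1.26 × 15.61² = 153.5 Pa.
D = q·S·CD = 153.5 × 2.19 × 0.0718 = 24.1 N

D = 24.1 N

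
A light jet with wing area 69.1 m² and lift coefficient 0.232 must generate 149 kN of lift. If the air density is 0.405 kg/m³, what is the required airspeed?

v = 214 m/s

L = ½ρv²S·CL ⇒ v = √(2L/(ρ·S·CL))
v = √(2 × 1.49×10^5 / (0.405 × 69.1 × 0.232)) = √45900 = 214 m/s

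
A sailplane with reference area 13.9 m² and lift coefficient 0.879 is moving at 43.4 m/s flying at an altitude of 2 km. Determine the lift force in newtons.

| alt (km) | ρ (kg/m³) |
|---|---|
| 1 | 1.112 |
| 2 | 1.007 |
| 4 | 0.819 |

L = 11600 N

At 2 km, from the table: ρ = 1.007 kg/m³.
L = ½ρv²S·CL = ½ × 1.007 × 43.4² × 13.9 × 0.879 = 11600 N ≈ 11.6 kN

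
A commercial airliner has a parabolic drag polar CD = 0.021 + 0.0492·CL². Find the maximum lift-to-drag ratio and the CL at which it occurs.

For CD = CD0 + K·CL², (L/D)max occurs at CL* = √(CD0/K) and equals 1/(2√(K·CD0)).
(L/D)max = 1/(2√(0.0492 × 0.021)) = 1/(2 × 0.03214) = 15.6
CL* = √(0.021/0.0492) = 0.653

(L/D)max = 15.6, at CL = 0.653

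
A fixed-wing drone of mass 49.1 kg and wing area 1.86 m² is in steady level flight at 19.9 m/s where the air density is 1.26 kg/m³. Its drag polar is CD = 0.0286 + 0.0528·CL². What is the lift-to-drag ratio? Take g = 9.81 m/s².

Weight W = mg = 49.1 × 9.81 = 481.67 N; in level flight L = W.
Dynamic pressure q = 0.5 × 1.26 × 19.9² = 249.5 Pa.
CL = 2W/(ρv²S) = 2×481.67/(1.26×19.9²×1.86) = 1.038.
CD = 0.0286 + 0.0528 × 1.038² = 0.08549.
L/D = CL/CD = 1.038 / 0.08549 = 12.1

L/D = 12.1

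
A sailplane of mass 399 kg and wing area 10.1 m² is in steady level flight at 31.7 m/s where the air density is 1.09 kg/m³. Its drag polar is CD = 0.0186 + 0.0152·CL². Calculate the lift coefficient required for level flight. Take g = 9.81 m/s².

In steady level flight, lift balances weight: W = mg = 399 × 9.81 = 3914.2 N.
Dynamic pressure q = 0.5 × 1.09 × 31.7² = 547.7 Pa.
CL = 2W/(ρv²S) = 2×3914.2/(1.09×31.7²×10.1) = 0.7076.

CL = 0.708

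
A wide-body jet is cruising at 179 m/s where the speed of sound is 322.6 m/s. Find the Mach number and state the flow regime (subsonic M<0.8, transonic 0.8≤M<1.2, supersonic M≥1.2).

M = v/a = 179 / 322.6 = 0.555
M = 0.555 → subsonic.

M = 0.555 (subsonic)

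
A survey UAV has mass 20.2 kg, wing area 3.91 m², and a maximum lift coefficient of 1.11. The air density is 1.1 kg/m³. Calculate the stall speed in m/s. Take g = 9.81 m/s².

Stall occurs when L = W at CL,max. W = mg = 20.2 × 9.81 = 198.2 N.
From L = ½ρV²S·CL,max = W: V_stall = √(2W/(ρSCL,max)) = √(2·198.2/(1.1·3.91·1.11))
V_stall = √83.02 = 9.11 m/s

V_stall = 9.11 m/s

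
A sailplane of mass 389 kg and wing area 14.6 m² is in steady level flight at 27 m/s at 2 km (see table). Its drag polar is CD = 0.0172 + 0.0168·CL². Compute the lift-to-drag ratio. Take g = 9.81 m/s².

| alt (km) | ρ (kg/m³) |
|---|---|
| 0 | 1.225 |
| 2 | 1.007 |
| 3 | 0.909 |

At 2 km, from the table: ρ = 1.007 kg/m³.
Weight W = mg = 389 × 9.81 = 3816.1 N; in level flight L = W.
q = ½ρv² = ½ × 1.007 × 27² = 367.1 Pa.
Required CL = L/(qS) = 3816.1/(367.1·14.6) = 0.7121.
CD = 0.0172 + 0.0168 × 0.7121² = 0.02572.
L/D = CL/CD = 0.7121 / 0.02572 = 27.7

L/D = 27.7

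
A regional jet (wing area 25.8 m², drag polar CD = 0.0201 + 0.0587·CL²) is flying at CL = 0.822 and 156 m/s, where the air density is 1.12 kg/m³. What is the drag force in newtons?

CD = 0.0201 + 0.0587 × 0.822² = 0.05976
D = ½ρv²S·CD = ½ × 1.12 × 156² × 25.8 × 0.05976 = 21000 N

D = 21000 N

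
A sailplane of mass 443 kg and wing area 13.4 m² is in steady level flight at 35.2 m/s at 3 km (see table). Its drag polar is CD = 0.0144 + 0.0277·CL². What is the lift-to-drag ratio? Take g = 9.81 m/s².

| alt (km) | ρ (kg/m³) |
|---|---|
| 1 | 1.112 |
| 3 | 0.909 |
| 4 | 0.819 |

At 3 km, from the table: ρ = 0.909 kg/m³.
Level flight ⇒ L = W = m·g = 443 × 9.81 = 4345.8 N.
q = ½ρv² = ½ × 0.909 × 35.2² = 563.1 Pa.
Required CL = L/(qS) = 4345.8/(563.1·13.4) = 0.5759.
CD = 0.0144 + 0.0277 × 0.5759² = 0.02359.
L/D = CL/CD = 0.5759 / 0.02359 = 24.4

L/D = 24.4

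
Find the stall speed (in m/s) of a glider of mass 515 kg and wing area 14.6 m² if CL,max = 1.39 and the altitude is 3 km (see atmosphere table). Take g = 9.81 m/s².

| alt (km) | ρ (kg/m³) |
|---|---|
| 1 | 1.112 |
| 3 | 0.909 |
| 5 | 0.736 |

V_stall = 23.4 m/s

At 3 km, from the table: ρ = 0.909 kg/m³.
Weight W = mg = 515 × 9.81 = 5052 N.
From L = ½ρV²S·CL,max = W: V_stall = √(2W/(ρSCL,max)) = √(2·5052/(0.909·14.6·1.39))
V_stall = √547.7 = 23.4 m/s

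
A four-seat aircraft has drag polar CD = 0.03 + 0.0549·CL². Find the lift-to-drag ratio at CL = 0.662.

CD = 0.03 + 0.0549 × 0.662² = 0.05406
L/D = CL/CD = 0.662 / 0.05406 = 12.2

L/D = 12.2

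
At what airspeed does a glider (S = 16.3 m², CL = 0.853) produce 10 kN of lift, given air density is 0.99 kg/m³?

L = ½ρv²S·CL ⇒ v = √(2L/(ρ·S·CL))
v = √(2 × 10000 / (0.99 × 16.3 × 0.853)) = √1453 = 38.1 m/s

v = 38.1 m/s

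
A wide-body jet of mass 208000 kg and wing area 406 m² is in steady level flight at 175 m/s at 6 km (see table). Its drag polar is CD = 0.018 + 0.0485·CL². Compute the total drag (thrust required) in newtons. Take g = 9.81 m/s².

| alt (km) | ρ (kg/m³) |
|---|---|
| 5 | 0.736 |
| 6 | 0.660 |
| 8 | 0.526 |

D = 1.23×10^5 N

At 6 km, from the table: ρ = 0.660 kg/m³.
In steady level flight, lift balances weight: W = mg = 208000 × 9.81 = 2.0405×10^6 N.
Dynamic pressure q = 0.5 × 0.66 × 175² = 10110 Pa.
CL = W/(q·S) = 2.0405×10^6 / (10110 × 406) = 0.4973.
CD = 0.018 + 0.0485 × 0.4973² = 0.02999.
D = q·S·CD = 10110 × 406 × 0.02999 = 1.231×10^5 N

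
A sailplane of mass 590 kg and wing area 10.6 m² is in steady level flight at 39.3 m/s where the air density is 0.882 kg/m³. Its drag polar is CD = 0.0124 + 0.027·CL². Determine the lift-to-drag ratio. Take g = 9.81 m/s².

Weight W = mg = 590 × 9.81 = 5787.9 N; in level flight L = W.
q = ½ρv² = ½ × 0.882 × 39.3² = 681.1 Pa.
CL = W/(q·S) = 5787.9 / (681.1 × 10.6) = 0.8017.
CD = 0.0124 + 0.027 × 0.8017² = 0.02975.
L/D = CL/CD = 0.8017 / 0.02975 = 26.9

L/D = 26.9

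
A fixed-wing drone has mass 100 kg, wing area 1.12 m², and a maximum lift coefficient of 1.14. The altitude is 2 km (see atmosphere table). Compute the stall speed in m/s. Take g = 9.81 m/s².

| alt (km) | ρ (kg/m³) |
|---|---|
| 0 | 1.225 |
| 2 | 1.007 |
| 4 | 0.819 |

V_stall = 39.1 m/s

At 2 km, from the table: ρ = 1.007 kg/m³.
Weight W = mg = 100 × 9.81 = 981 N.
From L = ½ρV²S·CL,max = W: V_stall = √(2W/(ρSCL,max)) = √(2·981/(1.007·1.12·1.14))
V_stall = √1526 = 39.1 m/s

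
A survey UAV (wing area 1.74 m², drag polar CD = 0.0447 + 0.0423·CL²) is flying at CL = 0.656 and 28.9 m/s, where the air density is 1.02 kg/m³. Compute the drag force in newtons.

CD = 0.0447 + 0.0423 × 0.656² = 0.0629
D = ½ρv²S·CD = ½ × 1.02 × 28.9² × 1.74 × 0.0629 = 46.6 N

D = 46.6 N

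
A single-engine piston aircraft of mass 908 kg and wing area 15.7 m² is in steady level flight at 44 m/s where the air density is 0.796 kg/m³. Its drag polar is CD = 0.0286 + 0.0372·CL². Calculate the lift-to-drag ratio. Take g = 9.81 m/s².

Level flight ⇒ L = W = m·g = 908 × 9.81 = 8907.5 N.
q = ½ρv² = ½ × 0.796 × 44² = 770.5 Pa.
Required CL = L/(qS) = 8907.5/(770.5·15.7) = 0.7363.
CD = 0.0286 + 0.0372 × 0.7363² = 0.04877.
L/D = CL/CD = 0.7363 / 0.04877 = 15.1

L/D = 15.1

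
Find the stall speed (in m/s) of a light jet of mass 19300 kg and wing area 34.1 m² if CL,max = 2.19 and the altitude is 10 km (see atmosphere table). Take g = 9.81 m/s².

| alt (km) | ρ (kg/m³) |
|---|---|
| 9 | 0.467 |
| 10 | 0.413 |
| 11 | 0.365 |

At 10 km, from the table: ρ = 0.413 kg/m³.
Stall occurs when L = W at CL,max. W = mg = 19300 × 9.81 = 1.893×10^5 N.
V_stall = √(2W/(ρ·S·CL,max)) = √(2 × 1.893×10^5 / (0.413 × 34.1 × 2.19))
V_stall = √12280 = 111 m/s

V_stall = 111 m/s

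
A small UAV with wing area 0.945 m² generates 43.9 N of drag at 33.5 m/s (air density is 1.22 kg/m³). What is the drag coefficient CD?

CD = 0.0679

From D = ½ρv²S·CD, rearranging gives CD = 2D/(ρv²S).
CD = 2 × 43.9 / (1.22 × 33.5² × 0.945) = 0.0679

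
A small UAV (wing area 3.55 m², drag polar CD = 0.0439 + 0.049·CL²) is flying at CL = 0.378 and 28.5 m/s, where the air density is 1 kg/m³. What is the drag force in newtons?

CD = 0.0439 + 0.049 × 0.378² = 0.0509
D = ½ρv²S·CD = ½ × 1 × 28.5² × 3.55 × 0.0509 = 73.4 N

D = 73.4 N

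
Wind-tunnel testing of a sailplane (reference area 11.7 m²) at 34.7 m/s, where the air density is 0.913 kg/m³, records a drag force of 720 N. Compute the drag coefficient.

From D = ½ρv²S·CD, rearranging gives CD = 2D/(ρv²S).
CD = 2 × 720 / (0.913 × 34.7² × 11.7) = 0.112

CD = 0.112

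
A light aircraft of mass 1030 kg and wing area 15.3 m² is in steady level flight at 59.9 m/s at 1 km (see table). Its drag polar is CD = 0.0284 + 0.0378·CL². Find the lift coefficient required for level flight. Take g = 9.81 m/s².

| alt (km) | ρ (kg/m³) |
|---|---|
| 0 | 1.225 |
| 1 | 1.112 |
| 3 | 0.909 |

CL = 0.331

At 1 km, from the table: ρ = 1.112 kg/m³.
Weight W = mg = 1030 × 9.81 = 10104 N; in level flight L = W.
q = ½ρv² = ½ × 1.112 × 59.9² = 1995 Pa.
CL = 2W/(ρv²S) = 2×10104/(1.112×59.9²×15.3) = 0.331.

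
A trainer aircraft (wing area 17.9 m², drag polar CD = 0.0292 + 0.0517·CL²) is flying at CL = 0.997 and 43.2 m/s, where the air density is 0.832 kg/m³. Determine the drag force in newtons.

D = 1120 N

CD = 0.0292 + 0.0517 × 0.997² = 0.08059
D = ½ρv²S·CD = ½ × 0.832 × 43.2² × 17.9 × 0.08059 = 1120 N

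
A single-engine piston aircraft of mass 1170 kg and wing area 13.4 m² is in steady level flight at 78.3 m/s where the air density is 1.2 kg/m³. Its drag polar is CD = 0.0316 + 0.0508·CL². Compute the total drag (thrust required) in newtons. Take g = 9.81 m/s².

D = 1690 N

Weight W = mg = 1170 × 9.81 = 11478 N; in level flight L = W.
q = ½ρv² = ½ × 1.2 × 78.3² = 3679 Pa.
Required CL = L/(qS) = 11478/(3679·13.4) = 0.2328.
CD = 0.0316 + 0.0508 × 0.2328² = 0.03435.
D = q·S·CD = 3679 × 13.4 × 0.03435 = 1693 N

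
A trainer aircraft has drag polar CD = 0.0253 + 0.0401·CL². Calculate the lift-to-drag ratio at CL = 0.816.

L/D = 15.7

CD = 0.0253 + 0.0401 × 0.816² = 0.052
L/D = CL/CD = 0.816 / 0.052 = 15.7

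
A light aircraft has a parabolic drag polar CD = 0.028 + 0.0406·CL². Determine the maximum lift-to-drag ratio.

(L/D)max = 14.8

For CD = CD0 + K·CL², (L/D)max occurs at CL* = √(CD0/K) and equals 1/(2√(K·CD0)).
(L/D)max = 1/(2√(0.0406 × 0.028)) = 1/(2 × 0.03372) = 14.8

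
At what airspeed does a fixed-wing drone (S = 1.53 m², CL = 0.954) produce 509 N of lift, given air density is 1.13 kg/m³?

v = 24.8 m/s

L = ½ρv²S·CL ⇒ v = √(2L/(ρ·S·CL))
v = √(2 × 509 / (1.13 × 1.53 × 0.954)) = √617.2 = 24.8 m/s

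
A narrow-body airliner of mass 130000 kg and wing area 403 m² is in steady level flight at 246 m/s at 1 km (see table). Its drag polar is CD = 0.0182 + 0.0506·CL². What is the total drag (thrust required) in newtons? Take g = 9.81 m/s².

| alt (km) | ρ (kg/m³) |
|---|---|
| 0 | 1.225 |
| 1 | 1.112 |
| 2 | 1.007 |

At 1 km, from the table: ρ = 1.112 kg/m³.
Level flight ⇒ L = W = m·g = 130000 × 9.81 = 1.2753×10^6 N.
q = ½ρv² = ½ × 1.112 × 246² = 33650 Pa.
CL = 2W/(ρv²S) = 2×1.2753×10^6/(1.112×246²×403) = 0.09405.
CD = 0.0182 + 0.0506 × 0.09405² = 0.01865.
D = q·S·CD = 33650 × 403 × 0.01865 = 2.529×10^5 N

D = 2.53×10^5 N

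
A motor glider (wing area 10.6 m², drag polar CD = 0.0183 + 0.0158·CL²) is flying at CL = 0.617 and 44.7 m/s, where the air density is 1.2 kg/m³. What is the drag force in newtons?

D = 309 N

CD = 0.0183 + 0.0158 × 0.617² = 0.02431
D = ½ρv²S·CD = ½ × 1.2 × 44.7² × 10.6 × 0.02431 = 309 N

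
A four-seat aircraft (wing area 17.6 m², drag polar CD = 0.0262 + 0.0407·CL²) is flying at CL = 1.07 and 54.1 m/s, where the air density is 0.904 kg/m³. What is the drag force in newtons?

D = 1690 N

CD = 0.0262 + 0.0407 × 1.07² = 0.0728
D = ½ρv²S·CD = ½ × 0.904 × 54.1² × 17.6 × 0.0728 = 1690 N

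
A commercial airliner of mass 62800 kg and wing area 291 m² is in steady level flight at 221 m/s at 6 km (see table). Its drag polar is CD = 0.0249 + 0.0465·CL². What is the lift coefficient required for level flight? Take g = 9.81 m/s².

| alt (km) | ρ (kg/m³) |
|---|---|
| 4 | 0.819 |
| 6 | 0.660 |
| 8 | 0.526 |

CL = 0.131

At 6 km, from the table: ρ = 0.660 kg/m³.
Level flight ⇒ L = W = m·g = 62800 × 9.81 = 6.1607×10^5 N.
q = ½ρv² = ½ × 0.66 × 221² = 16120 Pa.
Required CL = L/(qS) = 6.1607×10^5/(16120·291) = 0.1314.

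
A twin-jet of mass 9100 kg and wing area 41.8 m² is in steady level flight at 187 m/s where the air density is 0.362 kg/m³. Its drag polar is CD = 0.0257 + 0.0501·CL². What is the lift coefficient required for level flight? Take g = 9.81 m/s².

Level flight ⇒ L = W = m·g = 9100 × 9.81 = 89271 N.
Dynamic pressure q = 0.5 × 0.362 × 187² = 6329 Pa.
CL = W/(q·S) = 89271 / (6329 × 41.8) = 0.3374.

CL = 0.337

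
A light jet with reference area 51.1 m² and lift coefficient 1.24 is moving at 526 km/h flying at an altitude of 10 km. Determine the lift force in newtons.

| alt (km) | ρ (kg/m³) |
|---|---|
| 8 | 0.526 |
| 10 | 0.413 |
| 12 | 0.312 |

At 10 km, from the table: ρ = 0.413 kg/m³.
Convert speed: v = 526 km/h ÷ 3.6 = 146.1 m/s.
L = ½ρv²S·CL = ½ × 0.413 × 146.1² × 51.1 × 1.24 = 2.79×10^5 N ≈ 279 kN

L = 2.79×10^5 N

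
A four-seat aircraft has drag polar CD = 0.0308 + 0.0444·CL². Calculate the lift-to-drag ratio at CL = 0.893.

L/D = 13.5

CD = 0.0308 + 0.0444 × 0.893² = 0.06621
L/D = CL/CD = 0.893 / 0.06621 = 13.5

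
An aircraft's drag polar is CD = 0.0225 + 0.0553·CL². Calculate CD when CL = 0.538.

CD = 0.0225 + 0.0553 × 0.538² = 0.0225 + 0.01601 = 0.0385

CD = 0.0385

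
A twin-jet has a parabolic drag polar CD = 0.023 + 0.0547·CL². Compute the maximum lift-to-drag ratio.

(L/D)max = 14.1

For CD = CD0 + K·CL², (L/D)max occurs at CL* = √(CD0/K) and equals 1/(2√(K·CD0)).
(L/D)max = 1/(2√(0.0547 × 0.023)) = 1/(2 × 0.03547) = 14.1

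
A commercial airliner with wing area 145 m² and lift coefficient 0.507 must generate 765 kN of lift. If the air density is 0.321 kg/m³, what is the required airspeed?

L = ½ρv²S·CL ⇒ v = √(2L/(ρ·S·CL))
v = √(2 × 7.65×10^5 / (0.321 × 145 × 0.507)) = √64840 = 255 m/s

v = 255 m/s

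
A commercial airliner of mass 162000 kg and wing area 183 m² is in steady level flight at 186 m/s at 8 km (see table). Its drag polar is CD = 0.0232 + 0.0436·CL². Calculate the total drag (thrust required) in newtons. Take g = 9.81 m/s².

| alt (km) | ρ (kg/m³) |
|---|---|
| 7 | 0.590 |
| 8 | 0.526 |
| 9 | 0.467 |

D = 1.05×10^5 N

At 8 km, from the table: ρ = 0.526 kg/m³.
Weight W = mg = 162000 × 9.81 = 1.5892×10^6 N; in level flight L = W.
Dynamic pressure q = 0.5 × 0.526 × 186² = 9099 Pa.
CL = W/(q·S) = 1.5892×10^6 / (9099 × 183) = 0.9544.
CD = 0.0232 + 0.0436 × 0.9544² = 0.06292.
D = q·S·CD = 9099 × 183 × 0.06292 = 1.048×10^5 N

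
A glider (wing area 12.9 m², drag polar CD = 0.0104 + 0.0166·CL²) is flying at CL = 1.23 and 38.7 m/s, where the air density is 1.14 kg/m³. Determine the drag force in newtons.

CD = 0.0104 + 0.0166 × 1.23² = 0.03551
D = ½ρv²S·CD = ½ × 1.14 × 38.7² × 12.9 × 0.03551 = 391 N

D = 391 N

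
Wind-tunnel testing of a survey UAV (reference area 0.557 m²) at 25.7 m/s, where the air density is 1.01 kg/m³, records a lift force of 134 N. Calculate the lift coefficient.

CL = 0.721

From L = ½ρv²S·CL, rearranging gives CL = 2L/(ρv²S).
CL = 2 × 134 / (1.01 × 25.7² × 0.557) = 0.721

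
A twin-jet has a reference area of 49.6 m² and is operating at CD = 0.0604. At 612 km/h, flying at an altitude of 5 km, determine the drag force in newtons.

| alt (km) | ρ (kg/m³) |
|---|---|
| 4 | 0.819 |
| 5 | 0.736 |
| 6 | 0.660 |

At 5 km, from the table: ρ = 0.736 kg/m³.
Convert speed: v = 612 km/h ÷ 3.6 = 170 m/s.
D = ½ρv²S·CD = ½ × 0.736 × 170² × 49.6 × 0.0604 = 31900 N ≈ 31.9 kN

D = 31900 N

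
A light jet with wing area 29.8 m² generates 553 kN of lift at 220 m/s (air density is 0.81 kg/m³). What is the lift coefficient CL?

CL = 0.947

From L = ½ρv²S·CL, rearranging gives CL = 2L/(ρv²S).
CL = 2 × 5.53×10^5 / (0.81 × 220² × 29.8) = 0.947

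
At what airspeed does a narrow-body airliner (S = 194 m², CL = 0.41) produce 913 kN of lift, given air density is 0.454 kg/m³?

v = 225 m/s

L = ½ρv²S·CL ⇒ v = √(2L/(ρ·S·CL))
v = √(2 × 9.13×10^5 / (0.454 × 194 × 0.41)) = √50570 = 225 m/s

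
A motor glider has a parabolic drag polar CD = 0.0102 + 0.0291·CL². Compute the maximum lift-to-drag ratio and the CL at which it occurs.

(L/D)max = 29, at CL = 0.592

For CD = CD0 + K·CL², (L/D)max occurs at CL* = √(CD0/K) and equals 1/(2√(K·CD0)).
(L/D)max = 1/(2√(0.0291 × 0.0102)) = 1/(2 × 0.01723) = 29
CL* = √(0.0102/0.0291) = 0.592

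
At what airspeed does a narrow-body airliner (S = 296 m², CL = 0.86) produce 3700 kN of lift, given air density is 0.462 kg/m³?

L = ½ρv²S·CL ⇒ v = √(2L/(ρ·S·CL))
v = √(2 × 3.7×10^6 / (0.462 × 296 × 0.86)) = √62920 = 251 m/s

v = 251 m/s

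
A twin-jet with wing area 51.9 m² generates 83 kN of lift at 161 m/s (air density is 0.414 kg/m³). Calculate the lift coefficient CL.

From L = ½ρv²S·CL, rearranging gives CL = 2L/(ρv²S).
CL = 2 × 83000 / (0.414 × 161² × 51.9) = 0.298

CL = 0.298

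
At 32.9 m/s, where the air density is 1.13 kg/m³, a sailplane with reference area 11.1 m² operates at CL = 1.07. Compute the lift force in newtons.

Dynamic pressure q = ½ρv² = ½ × 1.13 × 32.9² = 611.6 Pa.
L = q·S·CL = 611.6 × 11.1 × 1.07 = 7260 N ≈ 7.26 kN

L = 7260 N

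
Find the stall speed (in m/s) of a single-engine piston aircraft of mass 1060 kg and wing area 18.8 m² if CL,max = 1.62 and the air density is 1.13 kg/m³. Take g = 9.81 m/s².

V_stall = 24.6 m/s

At stall, lift equals weight: L = W = m·g = 1060 × 9.81 = 10400 N.
From L = ½ρV²S·CL,max = W: V_stall = √(2W/(ρSCL,max)) = √(2·10400/(1.13·18.8·1.62))
V_stall = √604.3 = 24.6 m/s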